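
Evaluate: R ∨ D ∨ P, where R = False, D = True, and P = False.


R = False, D = True, P = False
Step 1: R ∨ D = False OR True = True
Step 2: True ∨ P = True OR False = True
OR is true when at least one operand is true.

True


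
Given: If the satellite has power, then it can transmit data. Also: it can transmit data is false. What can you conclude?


Modus tollens: P → Q, ¬Q ⊢ ¬P
P: the satellite has power
Q: it can transmit data
We have P → Q and Q is false.
By modus tollens, P must be false.

It is not the case that the satellite has power


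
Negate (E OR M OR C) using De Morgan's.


De Morgan's law: ¬(P ∨ Q ∨ R) ≡ ¬P ∧ ¬Q ∧ ¬R
¬(E ∨ M ∨ C) = ¬E ∧ ¬M ∧ ¬C

¬E ∧ ¬M ∧ ¬C


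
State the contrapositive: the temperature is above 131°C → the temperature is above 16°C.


Original: If the temperature is above 131°C, then the temperature is above 16°C
Contrapositive: If ¬Q, then ¬P
Negate Q: not (the temperature is above 16°C)
Negate P: not (the temperature is above 131°C)

If not (the temperature is above 16°C), then not (the temperature is above 131°C).


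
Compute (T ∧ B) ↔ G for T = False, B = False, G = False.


T = False, B = False, G = False
Step 1: T ∧ B = False AND False = False
Step 2: (False) ↔ G: true when both sides have same truth value.
Result: False ↔ False = True

True


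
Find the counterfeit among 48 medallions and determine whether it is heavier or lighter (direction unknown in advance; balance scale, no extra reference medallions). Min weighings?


Let n = 48. 96 possibilities (n medallions × lighter/heavier); each weighing has 3 outcomes.
Bound for k weighings: say the first weighing puts j medallions on each pan. If it tips, the 2j weighed medallions remain suspects (each with a known direction) and k-1 weighings give 3^(k-1) outcomes; 3^(k-1) is odd, so 2j ≤ 3^(k-1) - 1. If it balances, the n - 2j unweighed medallions remain with direction unknown: 2(n - 2j) ≤ 3^(k-1) - 1 by the same parity argument. Adding, n ≤ (3^(k-1) - 1) + (3^(k-1) - 1)/2 = (3^k - 3)/2, and the classical three-group strategy achieves this (3 medallions in 2 weighings, 12 in 3, 39 in 4, 120 in 5).
So we need the smallest k with (3^k - 3)/2 ≥ 48.
k = 4: (3^4 - 3)/2 = 39 < 48 ✗
k = 5: (3^5 - 3)/2 = 120 ≥ 48 ✓

5


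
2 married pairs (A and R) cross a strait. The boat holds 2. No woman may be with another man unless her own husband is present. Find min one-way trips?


Label couples A and R.
1. WA+WR → (far: WA,WR; near: HA,HR)
2. WA ←   (far: WR; near: HA,HR,WA)
3. HA+HR → (far: HA,HR,WR; near: WA)
4. HA ←   (far: HR,WR; near: HA,WA)  — HA returns, since WA is alone on near bank
5. HA+WA → (far: all four; near: empty)
Every state respects the constraint.
Minimum trips = 5

5


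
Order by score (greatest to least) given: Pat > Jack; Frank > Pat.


Constraints: Pat > Jack; Frank > Pat
Method: at each step, the next-highest is the one remaining person who never appears on the smaller side of a constraint between remaining people.
  Step 1: remaining {Pat, Frank, Jack}; on the smaller side: {Pat, Jack} → Frank is next (Frank > Pat).
  Step 2: remaining {Pat, Jack}; on the smaller side: {Jack} → Pat is next (Pat > Jack).
  Step 3: only Jack remains → lowest.
Final ranking (highest to lowest):

Frank > Pat > Jack


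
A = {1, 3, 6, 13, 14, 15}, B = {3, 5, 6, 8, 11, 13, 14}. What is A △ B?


A = {1, 3, 6, 13, 14, 15}
B = {3, 5, 6, 8, 11, 13, 14}
Operation: symmetric difference
In A only: [1, 15], in B only: [5, 8, 11]

{1, 5, 8, 11, 15}


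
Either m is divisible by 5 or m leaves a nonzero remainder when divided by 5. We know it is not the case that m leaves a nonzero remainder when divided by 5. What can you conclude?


Disjunctive syllogism: P ∨ Q, ¬P ⊢ Q
Disjunction: m is divisible by 5 ∨ m leaves a nonzero remainder when divided by 5
We know it is not the case that m leaves a nonzero remainder when divided by 5.
By disjunctive syllogism, the other disjunct must be true.

m is divisible by 5


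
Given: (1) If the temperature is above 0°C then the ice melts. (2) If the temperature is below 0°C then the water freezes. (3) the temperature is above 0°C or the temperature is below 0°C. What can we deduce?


Constructive dilemma: (P → Q) ∧ (R → S), P ∨ R ⊢ Q ∨ S
Premise 1: the temperature is above 0°C → the ice melts
Premise 2: the temperature is below 0°C → the water freezes
Premise 3: the temperature is above 0°C ∨ the temperature is below 0°C
Case 1: Assuming the temperature is above 0°C, then by Premise 1, the ice melts.
Case 2: Assuming the temperature is below 0°C, then by Premise 2, the water freezes.
Since one of the temperature is above 0°C or the temperature is below 0°C must hold, we get the ice melts or the water freezes.

The ice melts or the water freezes.


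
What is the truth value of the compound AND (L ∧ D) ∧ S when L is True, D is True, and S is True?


L = True, D = True, S = True
Step 1: L ∧ D = True AND True = True
Step 2: True ∧ S = True AND True = True
AND is true only when ALL operands are true.

True


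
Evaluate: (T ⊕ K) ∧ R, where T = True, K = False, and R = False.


T = True, K = False, R = False
Step 1: T ⊕ K = True XOR False = True
Step 2: True ∧ R = True AND False = False
XOR true when exactly one of T,K is true; then AND with R.

False


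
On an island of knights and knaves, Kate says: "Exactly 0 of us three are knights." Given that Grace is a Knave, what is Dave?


Kate claims exactly 0 knights among Kate, Grace, Dave.
Given: Grace is a Knave.

Case 1: Kate is a Knight (tells truth)
  Then exactly 0 of the three are knights.
  Counting Kate, Grace: 1 knight(s) so far. Need -1 more → impossible.
Case 2: Kate is a Knave (lies)
  Then the count is NOT 0.
  If Dave = Knave, count = 0 = 0 → claim would be true, contradicts lie.
  If Dave = Knight, count = 1 ≠ 0 → lie confirmed ✓

Dave is a Knight.

Knight


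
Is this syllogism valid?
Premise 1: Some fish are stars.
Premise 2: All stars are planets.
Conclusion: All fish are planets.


Premise 1: Some fish are stars.
Premise 2: All stars are planets.
Conclusion: All fish are planets.
Fallacy: illicit minor. The minor term (fish) is distributed in the conclusion ('All fish ...') but undistributed in its premise ('Some fish are stars' doesn't cover all fish).
Only 'Some fish are planets' follows, not 'All'.

Invalid


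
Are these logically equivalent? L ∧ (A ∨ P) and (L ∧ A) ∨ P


Expression 1: L ∧ (A ∨ P)
Expression 2: (L ∧ A) ∨ P
Truth table (L A P | Expr1 Expr2):
  T T T |   T     T
  T T F |   T     T
  T F T |   T     T
  T F F |   F     F
  F T T |   F     T   ← differ
  F T F |   F     F
  F F T |   F     T   ← differ
  F F F |   F     F
Counterexample: L=F, A=T, P=T gives Expr1 = F but Expr2 = T, so the expressions are NOT logically equivalent.

No


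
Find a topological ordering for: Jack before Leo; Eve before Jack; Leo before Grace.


Constraints: Jack before Leo; Eve before Jack; Leo before Grace
Method: repeatedly schedule the remaining task that has no remaining task required before it.
  Step 1: remaining {Grace, Leo, Eve, Jack}; every task except Eve still has a predecessor pending → schedule Eve.
  Step 2: remaining {Grace, Leo, Jack}; every task except Jack still has a predecessor pending → schedule Jack.
  Step 3: remaining {Grace, Leo}; every task except Leo still has a predecessor pending → schedule Leo.
  Step 4: only Grace remains → schedule Grace.
Resulting order:

Eve → Jack → Leo → Grace


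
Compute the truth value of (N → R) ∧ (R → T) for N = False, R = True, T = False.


N = False, R = True, T = False
Step 1: N → R is false only when N=True and R=False. Result: True
Step 2: R → T is false only when R=True and T=False. Result: False
Step 3: True ∧ False = False

False


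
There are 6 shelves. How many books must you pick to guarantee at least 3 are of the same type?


Pigeonhole: to guarantee k in one of n categories, need (k-1)×n + 1.
k = 3, n = 6
Minimum = (3-1) × 6 + 1 = 2 × 6 + 1

13


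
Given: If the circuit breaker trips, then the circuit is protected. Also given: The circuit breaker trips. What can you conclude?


Modus ponens: P → Q, P ⊢ Q
P: the circuit breaker trips
Q: the circuit is protected
We have P → Q and P is true.
By modus ponens, Q must be true.

The circuit is protected


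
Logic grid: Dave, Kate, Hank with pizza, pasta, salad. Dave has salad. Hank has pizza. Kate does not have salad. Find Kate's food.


From clues:
  Hank → pizza
  Dave → salad
By elimination, Kate gets the remaining.

pasta


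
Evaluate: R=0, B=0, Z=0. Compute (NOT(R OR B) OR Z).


R OR B = 0
NOT(0) = 1
1 OR 0 = 1

1


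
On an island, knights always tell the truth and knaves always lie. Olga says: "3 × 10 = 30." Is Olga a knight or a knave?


Statement: "3 × 10 = 30."
Actual: 3 × 10 = 30
Claimed: 30
Statement is TRUE → Olga tells the truth → Knight

Knight


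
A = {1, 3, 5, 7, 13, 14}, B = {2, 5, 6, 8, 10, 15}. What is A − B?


A = {1, 3, 5, 7, 13, 14}
B = {2, 5, 6, 8, 10, 15}
Operation: difference A − B
In A but not B: 1, 3, 7, 13, 14

{1, 3, 7, 13, 14}


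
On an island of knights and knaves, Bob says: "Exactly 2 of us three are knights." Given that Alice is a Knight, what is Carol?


Bob claims exactly 2 knights among Bob, Alice, Carol.
Given: Alice is a Knight.

Case 1: Bob is a Knight (tells truth)
  Then exactly 2 of the three are knights.
  Counting Bob, Alice: 2 knight(s) so far. Need 0 more → Carol = Knave.
Case 2: Bob is a Knave (lies)
  Then the count is NOT 2.
  If Carol = Knight, count = 2 = 2 → claim would be true, contradicts lie.
  If Carol = Knave, count = 1 ≠ 2 → lie confirmed ✓

Carol is a Knave.

Knave


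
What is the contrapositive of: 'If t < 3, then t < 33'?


Original: If t < 3, then t < 33
Contrapositive: If ¬Q, then ¬P
Negate Q: not (t < 33)
Negate P: not (t < 3)

If not (t < 33), then not (t < 3).


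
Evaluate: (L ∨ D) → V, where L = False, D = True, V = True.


L = False, D = True, V = True
Step 1: L ∨ D = False OR True = True
Step 2: (True) → V: false only when antecedent=True and V=False.
Result: True

True


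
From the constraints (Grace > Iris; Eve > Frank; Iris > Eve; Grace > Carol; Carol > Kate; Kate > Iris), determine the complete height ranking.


Constraints: Grace > Iris; Eve > Frank; Iris > Eve; Grace > Carol; Carol > Kate; Kate > Iris
Method: at each step, the next-highest is the one remaining person who never appears on the smaller side of a constraint between remaining people.
  Step 1: remaining {Carol, Frank, Kate, Grace, Eve, Iris}; on the smaller side: {Carol, Frank, Kate, Eve, Iris} → Grace is next (Grace > Iris; Grace > Carol).
  Step 2: remaining {Carol, Frank, Kate, Eve, Iris}; on the smaller side: {Frank, Kate, Eve, Iris} → Carol is next (Carol > Kate).
  Step 3: remaining {Frank, Kate, Eve, Iris}; on the smaller side: {Frank, Eve, Iris} → Kate is next (Kate > Iris).
  Step 4: remaining {Frank, Eve, Iris}; on the smaller side: {Frank, Eve} → Iris is next (Iris > Eve).
  Step 5: remaining {Frank, Eve}; on the smaller side: {Frank} → Eve is next (Eve > Frank).
  Step 6: only Frank remains → lowest.
Final ranking (highest to lowest):

Grace > Carol > Kate > Iris > Eve > Frank


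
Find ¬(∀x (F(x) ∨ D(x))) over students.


Original: ∀x (F(x) ∨ D(x))
Rule: ¬∀→∃, ¬∃→∀, negate predicate.
Negation: ∃x (¬F(x) ∧ ¬D(x))

∃x (¬F(x) ∧ ¬D(x))


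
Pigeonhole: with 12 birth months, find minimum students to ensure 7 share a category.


Pigeonhole: to guarantee k in one of n categories, need (k-1)×n + 1.
k = 7, n = 12
Minimum = (7-1) × 12 + 1 = 6 × 12 + 1

73


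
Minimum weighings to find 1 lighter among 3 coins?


Each weighing has 3 outcomes (left heavy / balance / right heavy), so k weighings distinguish at most 3^k cases; splitting into three near-equal groups achieves this.
Need 3^k ≥ 3: 3^0 = 1 < 3 ≤ 3^1 = 3
k = ⌈log₃(3)⌉ = 1

1


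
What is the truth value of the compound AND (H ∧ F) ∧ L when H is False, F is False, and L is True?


H = False, F = False, L = True
Step 1: H ∧ F = False AND False = False
Step 2: False ∧ L = False AND True = False
AND is true only when ALL operands are true.

False


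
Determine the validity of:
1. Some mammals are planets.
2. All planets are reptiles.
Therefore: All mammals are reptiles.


Premise 1: Some mammals are planets.
Premise 2: All planets are reptiles.
Conclusion: All mammals are reptiles.
Fallacy: illicit minor. The minor term (mammals) is distributed in the conclusion ('All mammals ...') but undistributed in its premise ('Some mammals are planets' doesn't cover all mammals).
Only 'Some mammals are reptiles' follows, not 'All'.

Invalid


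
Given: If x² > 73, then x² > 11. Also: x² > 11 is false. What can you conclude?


Modus tollens: P → Q, ¬Q ⊢ ¬P
P: x² > 73
Q: x² > 11
We have P → Q and Q is false.
By modus tollens, P must be false.

It is not the case that x² > 73


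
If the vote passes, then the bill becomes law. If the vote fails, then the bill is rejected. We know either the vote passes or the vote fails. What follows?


Constructive dilemma: (P → Q) ∧ (R → S), P ∨ R ⊢ Q ∨ S
Premise 1: the vote passes → the bill becomes law
Premise 2: the vote fails → the bill is rejected
Premise 3: the vote passes ∨ the vote fails
Case 1: Assuming the vote passes, then by Premise 1, the bill becomes law.
Case 2: Assuming the vote fails, then by Premise 2, the bill is rejected.
Since one of the vote passes or the vote fails must hold, we get the bill becomes law or the bill is rejected.

The bill becomes law or the bill is rejected.


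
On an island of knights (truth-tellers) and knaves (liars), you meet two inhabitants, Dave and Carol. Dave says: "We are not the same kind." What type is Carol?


Dave says: "We are not the same kind."
Case 1: Dave is a Knight (truth-teller)
  Statement is true → they ARE different → Carol is a Knave
Case 2: Dave is a Knave (liar)
  Statement is false → they are NOT different → Carol is a Knave
In both cases, Carol is a Knave.

Knave


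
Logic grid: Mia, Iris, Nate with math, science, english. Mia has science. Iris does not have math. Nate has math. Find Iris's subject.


From clues:
  Nate → math
  Mia → science
By elimination, Iris gets the remaining.

english


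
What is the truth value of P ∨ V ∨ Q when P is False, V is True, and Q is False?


P = False, V = True, Q = False
Step 1: P ∨ V = False OR True = True
Step 2: True ∨ Q = True OR False = True
OR is true when at least one operand is true.

True


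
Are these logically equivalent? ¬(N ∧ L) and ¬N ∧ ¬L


Expression 1: ¬(N ∧ L)
Expression 2: ¬N ∧ ¬L
Truth table (N L | Expr1 Expr2):
  T T |   F     F
  T F |   T     F   ← differ
  F T |   T     F   ← differ
  F F |   T     T
Counterexample: N=T, L=F gives Expr1 = T but Expr2 = F, so the expressions are NOT logically equivalent.

No


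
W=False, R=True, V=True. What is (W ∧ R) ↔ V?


W = False, R = True, V = True
Expression: (W ∧ R) ↔ V
Step 1: W ∧ R = False AND True = False
Step 2: (False) ↔ V = (False iff True) = False

False


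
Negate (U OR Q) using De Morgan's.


De Morgan's law: ¬(P ∨ Q) ≡ ¬P ∧ ¬Q
¬(U ∨ Q) = ¬U ∧ ¬Q

¬U ∧ ¬Q


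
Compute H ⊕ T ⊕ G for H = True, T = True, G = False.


H = True, T = True, G = False
Step 1: H ⊕ T = True XOR True = False
Step 2: False ⊕ G = False XOR False = False
XOR is true when an odd number of operands are true.

False


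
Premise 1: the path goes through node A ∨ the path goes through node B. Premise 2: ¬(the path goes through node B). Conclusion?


Disjunctive syllogism: P ∨ Q, ¬P ⊢ Q
Disjunction: the path goes through node A ∨ the path goes through node B
We know it is not the case that the path goes through node B.
By disjunctive syllogism, the other disjunct must be true.

The path goes through node A


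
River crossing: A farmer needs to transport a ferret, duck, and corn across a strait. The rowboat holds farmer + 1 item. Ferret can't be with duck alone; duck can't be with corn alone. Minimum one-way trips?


1. farmer+duck → 2. farmer ← 3. farmer+ferret → 4. farmer+duck ← 5. farmer+corn → 6. farmer ← 7. farmer+duck →
Minimum trips = 7

7


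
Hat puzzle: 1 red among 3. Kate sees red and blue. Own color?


Total red = 1, seen red = 1
Own red = 1 - 1 = 0
Kate's hat is blue.

blue


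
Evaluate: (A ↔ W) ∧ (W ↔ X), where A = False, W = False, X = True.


A = False, W = False, X = True
Step 1: A ↔ W is true when A and W have the same value. Result: True
Step 2: W ↔ X is true when W and X have the same value. Result: False
Step 3: True ∧ False = False

False


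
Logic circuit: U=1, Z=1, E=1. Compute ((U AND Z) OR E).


U AND Z = 1&1 = 1
1 OR 1 = 1

1


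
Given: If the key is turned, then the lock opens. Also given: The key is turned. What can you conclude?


Modus ponens: P → Q, P ⊢ Q
P: the key is turned
Q: the lock opens
We have P → Q and P is true.
By modus ponens, Q must be true.

The lock opens


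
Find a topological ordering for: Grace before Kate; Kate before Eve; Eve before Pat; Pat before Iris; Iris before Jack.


Constraints: Grace before Kate; Kate before Eve; Eve before Pat; Pat before Iris; Iris before Jack
Method: repeatedly schedule the remaining task that has no remaining task required before it.
  Step 1: remaining {Eve, Pat, Iris, Jack, Kate, Grace}; every task except Grace still has a predecessor pending → schedule Grace.
  Step 2: remaining {Eve, Pat, Iris, Jack, Kate}; every task except Kate still has a predecessor pending → schedule Kate.
  Step 3: remaining {Eve, Pat, Iris, Jack}; every task except Eve still has a predecessor pending → schedule Eve.
  Step 4: remaining {Pat, Iris, Jack}; every task except Pat still has a predecessor pending → schedule Pat.
  Step 5: remaining {Iris, Jack}; every task except Iris still has a predecessor pending → schedule Iris.
  Step 6: only Jack remains → schedule Jack.
Resulting order:

Grace → Kate → Eve → Pat → Iris → Jack


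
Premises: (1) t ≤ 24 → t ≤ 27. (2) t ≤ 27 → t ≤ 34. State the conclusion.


Hypothetical syllogism: P → Q, Q → R ⊢ P → R
Premise 1: t ≤ 24 → t ≤ 27
Premise 2: t ≤ 27 → t ≤ 34
Chain the implications: the middle term (t ≤ 27) links the two.
Conclusion: If t ≤ 24, then t ≤ 34.

If t ≤ 24, then t ≤ 34.


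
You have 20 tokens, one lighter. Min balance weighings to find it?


Each weighing has 3 outcomes (left heavy / balance / right heavy), so k weighings distinguish at most 3^k cases; splitting into three near-equal groups achieves this.
Need 3^k ≥ 20: 3^2 = 9 < 20 ≤ 3^3 = 27
k = ⌈log₃(20)⌉ = 3

3


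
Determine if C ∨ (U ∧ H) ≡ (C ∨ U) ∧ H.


Expression 1: C ∨ (U ∧ H)
Expression 2: (C ∨ U) ∧ H
Truth table (C U H | Expr1 Expr2):
  T T T |   T     T
  T T F |   T     F   ← differ
  T F T |   T     T
  T F F |   T     F   ← differ
  F T T |   T     T
  F T F |   F     F
  F F T |   F     F
  F F F |   F     F
Counterexample: C=T, U=T, H=F gives Expr1 = T but Expr2 = F, so the expressions are NOT logically equivalent.

No


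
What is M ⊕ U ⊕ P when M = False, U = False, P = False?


M = False, U = False, P = False
Step 1: M ⊕ U = False XOR False = False
Step 2: False ⊕ P = False XOR False = False
XOR is true when an odd number of operands are true.

False


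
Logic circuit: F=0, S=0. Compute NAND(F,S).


F AND S = 0
NOT(0) = 1

1


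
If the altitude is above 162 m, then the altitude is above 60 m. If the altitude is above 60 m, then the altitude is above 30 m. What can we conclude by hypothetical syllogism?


Hypothetical syllogism: P → Q, Q → R ⊢ P → R
Premise 1: the altitude is above 162 m → the altitude is above 60 m
Premise 2: the altitude is above 60 m → the altitude is above 30 m
Chain the implications: the middle term (the altitude is above 60 m) links the two.
Conclusion: If the altitude is above 162 m, then the altitude is above 30 m.

If the altitude is above 162 m, then the altitude is above 30 m.


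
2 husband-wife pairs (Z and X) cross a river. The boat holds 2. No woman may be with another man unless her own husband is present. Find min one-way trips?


Label couples Z and X.
1. WZ+WX → (far: WZ,WX; near: HZ,HX)
2. WZ ←   (far: WX; near: HZ,HX,WZ)
3. HZ+HX → (far: HZ,HX,WX; near: WZ)
4. HZ ←   (far: HX,WX; near: HZ,WZ)  — HZ returns, since WZ is alone on near bank
5. HZ+WZ → (far: all four; near: empty)
Every state respects the constraint.
Minimum trips = 5

5


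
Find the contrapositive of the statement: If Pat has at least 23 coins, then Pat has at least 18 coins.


Original: If Pat has at least 23 coins, then Pat has at least 18 coins
Contrapositive: If ¬Q, then ¬P
Negate Q: not (Pat has at least 18 coins)
Negate P: not (Pat has at least 23 coins)

If not (Pat has at least 18 coins), then not (Pat has at least 23 coins).


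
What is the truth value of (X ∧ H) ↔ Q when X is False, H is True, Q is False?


X = False, H = True, Q = False
Step 1: X ∧ H = False AND True = False
Step 2: (False) ↔ Q: true when both sides have same truth value.
Result: False ↔ False = True

True


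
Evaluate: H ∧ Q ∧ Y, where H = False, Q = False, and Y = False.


H = False, Q = False, Y = False
Step 1: H ∧ Q = False AND False = False
Step 2: (False) ∧ Y = (False) AND False = False
AND is true only when ALL operands are true.

False


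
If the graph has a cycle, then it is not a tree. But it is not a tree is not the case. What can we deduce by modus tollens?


Modus tollens: P → Q, ¬Q ⊢ ¬P
P: the graph has a cycle
Q: it is not a tree
We have P → Q and Q is false.
By modus tollens, P must be false.

It is not the case that the graph has a cycle


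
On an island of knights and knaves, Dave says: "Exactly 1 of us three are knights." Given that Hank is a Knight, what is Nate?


Dave claims exactly 1 knights among Dave, Hank, Nate.
Given: Hank is a Knight.

Case 1: Dave is a Knight (tells truth)
  Then exactly 1 of the three are knights.
  Counting Dave, Hank: 2 knight(s) so far. Need -1 more → impossible.
Case 2: Dave is a Knave (lies)
  Then the count is NOT 1.
  If Nate = Knave, count = 1 = 1 → claim would be true, contradicts lie.
  If Nate = Knight, count = 2 ≠ 1 → lie confirmed ✓

Nate is a Knight.

Knight


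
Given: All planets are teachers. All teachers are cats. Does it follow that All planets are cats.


Premise 1: All planets are teachers.
Premise 2: All teachers are cats.
Conclusion: All planets are cats.
Barbara syllogism (AAA-1): All A are B, All B are C → All A are C.
Middle term (teachers) distributed in premise 2.

Valid


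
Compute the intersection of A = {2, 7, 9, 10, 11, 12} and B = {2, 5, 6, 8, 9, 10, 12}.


A = {2, 7, 9, 10, 11, 12}
B = {2, 5, 6, 8, 9, 10, 12}
Operation: intersection
Elements in both: 2, 9, 10, 12

{2, 9, 10, 12}


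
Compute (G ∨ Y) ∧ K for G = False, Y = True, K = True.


G = False, Y = True, K = True
Step 1: G ∨ Y = False OR True = True
Step 2: True ∧ K = True AND True = True
OR is true when at least one operand is true; AND requires both.

True


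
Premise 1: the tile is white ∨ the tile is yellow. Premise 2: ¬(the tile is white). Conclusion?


Disjunctive syllogism: P ∨ Q, ¬P ⊢ Q
Disjunction: the tile is white ∨ the tile is yellow
We know it is not the case that the tile is white.
By disjunctive syllogism, the other disjunct must be true.

The tile is yellow


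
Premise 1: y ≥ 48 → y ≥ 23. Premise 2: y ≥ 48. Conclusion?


Modus ponens: P → Q, P ⊢ Q
P: y ≥ 48
Q: y ≥ 23
We have P → Q and P is true.
By modus ponens, Q must be true.

y ≥ 23


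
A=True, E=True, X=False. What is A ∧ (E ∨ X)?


A = True, E = True, X = False
Expression: A ∧ (E ∨ X)
Step 1: E ∨ X = True OR False = True
Step 2: A ∧ (True) = True AND True = True

True


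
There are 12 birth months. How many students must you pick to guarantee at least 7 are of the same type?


Pigeonhole: to guarantee k in one of n categories, need (k-1)×n + 1.
k = 7, n = 12
Minimum = (7-1) × 12 + 1 = 6 × 12 + 1

73


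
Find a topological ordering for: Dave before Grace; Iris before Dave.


Constraints: Dave before Grace; Iris before Dave
Method: repeatedly schedule the remaining task that has no remaining task required before it.
  Step 1: remaining {Grace, Iris, Dave}; every task except Iris still has a predecessor pending → schedule Iris.
  Step 2: remaining {Grace, Dave}; every task except Dave still has a predecessor pending → schedule Dave.
  Step 3: only Grace remains → schedule Grace.
Resulting order:

Iris → Dave → Grace


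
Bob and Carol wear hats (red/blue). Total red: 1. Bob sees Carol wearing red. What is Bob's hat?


Total red = 1, Carol = red
Red accounted for: 1
Remaining for Bob: 0
Bob's hat is blue.

blue


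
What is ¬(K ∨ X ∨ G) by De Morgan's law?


De Morgan's law: ¬(P ∨ Q ∨ R) ≡ ¬P ∧ ¬Q ∧ ¬R
¬(K ∨ X ∨ G) = ¬K ∧ ¬X ∧ ¬G

¬K ∧ ¬X ∧ ¬G


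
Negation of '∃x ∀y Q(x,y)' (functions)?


Original: ∃x ∀y Q(x,y)
Rule: ¬∀→∃, ¬∃→∀, negate predicate.
Negation: ∀x ∃y ¬Q(x,y)

∀x ∃y ¬Q(x,y)


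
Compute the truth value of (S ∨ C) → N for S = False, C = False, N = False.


S = False, C = False, N = False
Step 1: S ∨ C = False OR False = False
Step 2: (False) → N: false only when antecedent=True and N=False.
Result: True

True


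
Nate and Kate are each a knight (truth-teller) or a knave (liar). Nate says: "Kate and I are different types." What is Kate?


Nate says: "Kate and I are different types."
Case 1: Nate is a Knight (truth-teller)
  Statement is true → they ARE different → Kate is a Knave
Case 2: Nate is a Knave (liar)
  Statement is false → they are NOT different → Kate is a Knave
In both cases, Kate is a Knave.

Knave


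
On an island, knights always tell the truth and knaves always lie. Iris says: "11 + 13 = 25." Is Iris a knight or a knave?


Statement: "11 + 13 = 25."
Actual: 11 + 13 = 24
Claimed: 25
Statement is FALSE → Iris lies → Knave

Knave


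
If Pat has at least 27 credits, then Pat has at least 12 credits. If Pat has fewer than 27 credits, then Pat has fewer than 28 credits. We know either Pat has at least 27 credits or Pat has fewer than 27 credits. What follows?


Constructive dilemma: (P → Q) ∧ (R → S), P ∨ R ⊢ Q ∨ S
Premise 1: Pat has at least 27 credits → Pat has at least 12 credits
Premise 2: Pat has fewer than 27 credits → Pat has fewer than 28 credits
Premise 3: Pat has at least 27 credits ∨ Pat has fewer than 27 credits
Case 1: Assuming Pat has at least 27 credits, then by Premise 1, Pat has at least 12 credits.
Case 2: Assuming Pat has fewer than 27 credits, then by Premise 2, Pat has fewer than 28 credits.
Since one of Pat has at least 27 credits or Pat has fewer than 27 credits must hold, we get Pat has at least 12 credits or Pat has fewer than 28 credits.

Pat has at least 12 credits or Pat has fewer than 28 credits.


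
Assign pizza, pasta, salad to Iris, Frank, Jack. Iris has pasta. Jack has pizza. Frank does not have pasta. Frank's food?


From clues:
  Jack → pizza
  Iris → pasta
By elimination, Frank gets the remaining.

salad


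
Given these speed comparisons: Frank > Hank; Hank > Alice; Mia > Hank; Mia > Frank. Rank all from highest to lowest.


Constraints: Frank > Hank; Hank > Alice; Mia > Hank; Mia > Frank
Method: at each step, the next-highest is the one remaining person who never appears on the smaller side of a constraint between remaining people.
  Step 1: remaining {Frank, Hank, Alice, Mia}; on the smaller side: {Frank, Hank, Alice} → Mia is next (Mia > Hank; Mia > Frank).
  Step 2: remaining {Frank, Hank, Alice}; on the smaller side: {Hank, Alice} → Frank is next (Frank > Hank).
  Step 3: remaining {Hank, Alice}; on the smaller side: {Alice} → Hank is next (Hank > Alice).
  Step 4: only Alice remains → lowest.
Final ranking (highest to lowest):

Mia > Frank > Hank > Alice


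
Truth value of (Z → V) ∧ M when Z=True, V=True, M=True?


Z = True, V = True, M = True
Expression: (Z → V) ∧ M
Step 1: Z → V = True → True (false only if Z=True, V=False) = True
Step 2: (True) ∧ M = True AND True = True

True


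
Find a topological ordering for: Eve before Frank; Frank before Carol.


Constraints: Eve before Frank; Frank before Carol
Method: repeatedly schedule the remaining task that has no remaining task required before it.
  Step 1: remaining {Carol, Eve, Frank}; every task except Eve still has a predecessor pending → schedule Eve.
  Step 2: remaining {Carol, Frank}; every task except Frank still has a predecessor pending → schedule Frank.
  Step 3: only Carol remains → schedule Carol.
Resulting order:

Eve → Frank → Carol


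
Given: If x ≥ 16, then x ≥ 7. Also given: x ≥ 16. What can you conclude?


Modus ponens: P → Q, P ⊢ Q
P: x ≥ 16
Q: x ≥ 7
We have P → Q and P is true.
By modus ponens, Q must be true.

x ≥ 7


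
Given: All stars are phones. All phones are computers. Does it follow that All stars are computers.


Premise 1: All stars are phones.
Premise 2: All phones are computers.
Conclusion: All stars are computers.
Barbara syllogism (AAA-1): All A are B, All B are C → All A are C.
Middle term (phones) distributed in premise 2.

Valid


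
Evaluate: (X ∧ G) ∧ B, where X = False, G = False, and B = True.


X = False, G = False, B = True
Step 1: X ∧ G = False AND False = False
Step 2: False ∧ B = False AND True = False
AND is true only when ALL operands are true.

False


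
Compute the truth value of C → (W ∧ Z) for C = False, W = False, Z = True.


C = False, W = False, Z = True
Step 1: W ∧ Z = False AND True = False
Step 2: C → (False): false only when C=True and consequent=False.
Result: True

True


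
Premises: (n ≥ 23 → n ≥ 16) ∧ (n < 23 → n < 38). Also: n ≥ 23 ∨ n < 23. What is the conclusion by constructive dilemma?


Constructive dilemma: (P → Q) ∧ (R → S), P ∨ R ⊢ Q ∨ S
Premise 1: n ≥ 23 → n ≥ 16
Premise 2: n < 23 → n < 38
Premise 3: n ≥ 23 ∨ n < 23
Case 1: Assuming n ≥ 23, then by Premise 1, n ≥ 16.
Case 2: Assuming n < 23, then by Premise 2, n < 38.
Since one of n ≥ 23 or n < 23 must hold, we get n ≥ 16 or n < 38.

n ≥ 16 or n < 38.


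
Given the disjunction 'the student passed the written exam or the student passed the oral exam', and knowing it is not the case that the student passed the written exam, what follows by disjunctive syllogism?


Disjunctive syllogism: P ∨ Q, ¬P ⊢ Q
Disjunction: the student passed the written exam ∨ the student passed the oral exam
We know it is not the case that the student passed the written exam.
By disjunctive syllogism, the other disjunct must be true.

The student passed the oral exam


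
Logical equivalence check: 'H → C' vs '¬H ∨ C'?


Expression 1: H → C
Expression 2: ¬H ∨ C
Truth table (H C | Expr1 Expr2):
  T T |   T     T
  T F |   F     F
  F T |   T     T
  F F |   T     T
All 4 rows agree, so the expressions are logically equivalent.

Yes


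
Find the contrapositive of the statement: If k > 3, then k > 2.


Original: If k > 3, then k > 2
Contrapositive: If ¬Q, then ¬P
Negate Q: not (k > 2)
Negate P: not (k > 3)

If not (k > 2), then not (k > 3).


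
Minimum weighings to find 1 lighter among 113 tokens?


Each weighing has 3 outcomes (left heavy / balance / right heavy), so k weighings distinguish at most 3^k cases; splitting into three near-equal groups achieves this.
Need 3^k ≥ 113: 3^4 = 81 < 113 ≤ 3^5 = 243
k = ⌈log₃(113)⌉ = 5

5


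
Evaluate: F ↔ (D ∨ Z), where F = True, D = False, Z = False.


F = True, D = False, Z = False
Step 1: D ∨ Z = False OR False = False
Step 2: F ↔ (False): true when both sides have same truth value.
Result: True ↔ False = False

False


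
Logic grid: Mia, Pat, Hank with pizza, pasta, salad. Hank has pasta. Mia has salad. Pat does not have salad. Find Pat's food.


From clues:
  Hank → pasta
  Mia → salad
By elimination, Pat gets the remaining.

pizza


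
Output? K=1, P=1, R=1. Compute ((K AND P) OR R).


K AND P = 1&1 = 1
1 OR 1 = 1

1


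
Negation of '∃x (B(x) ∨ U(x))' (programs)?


Original: ∃x (B(x) ∨ U(x))
Rule: ¬∀→∃, ¬∃→∀, negate predicate.
Negation: ∀x (¬B(x) ∧ ¬U(x))

∀x (¬B(x) ∧ ¬U(x))


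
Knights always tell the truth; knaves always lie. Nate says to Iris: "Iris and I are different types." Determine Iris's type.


Nate says: "Iris and I are different types."
Case 1: Nate is a Knight (truth-teller)
  Statement is true → they ARE different → Iris is a Knave
Case 2: Nate is a Knave (liar)
  Statement is false → they are NOT different → Iris is a Knave
In both cases, Iris is a Knave.

Knave


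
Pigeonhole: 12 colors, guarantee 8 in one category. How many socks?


Pigeonhole: to guarantee k in one of n categories, need (k-1)×n + 1.
k = 8, n = 12
Minimum = (8-1) × 12 + 1 = 7 × 12 + 1

85


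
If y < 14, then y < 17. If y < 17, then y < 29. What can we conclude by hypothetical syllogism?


Hypothetical syllogism: P → Q, Q → R ⊢ P → R
Premise 1: y < 14 → y < 17
Premise 2: y < 17 → y < 29
Chain the implications: the middle term (y < 17) links the two.
Conclusion: If y < 14, then y < 29.

If y < 14, then y < 29.


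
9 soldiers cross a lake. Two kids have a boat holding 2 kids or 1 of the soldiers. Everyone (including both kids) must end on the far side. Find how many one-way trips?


Per crossing of one of the soldiers: kids→, one←, one of the soldiers→, one← = 4 trips
9 × 4 = 36, + 1 final kids→ = 37
Minimum trips = 37

37


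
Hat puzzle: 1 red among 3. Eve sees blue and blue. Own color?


Total red = 1, seen red = 0
Own red = 1 - 0 = 1
Eve's hat is red.

red


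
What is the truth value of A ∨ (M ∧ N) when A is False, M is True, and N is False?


A = False, M = True, N = False
Step 1: M ∧ N = True AND False = False
Step 2: A ∨ False = False OR False = False
AND evaluated first (higher precedence); then OR applied.

False


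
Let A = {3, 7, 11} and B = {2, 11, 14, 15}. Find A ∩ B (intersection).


A = {3, 7, 11}
B = {2, 11, 14, 15}
Operation: intersection
Elements in both: 11

{11}


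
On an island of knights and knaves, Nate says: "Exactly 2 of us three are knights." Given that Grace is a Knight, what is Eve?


Nate claims exactly 2 knights among Nate, Grace, Eve.
Given: Grace is a Knight.

Case 1: Nate is a Knight (tells truth)
  Then exactly 2 of the three are knights.
  Counting Nate, Grace: 2 knight(s) so far. Need 0 more → Eve = Knave.
Case 2: Nate is a Knave (lies)
  Then the count is NOT 2.
  If Eve = Knight, count = 2 = 2 → claim would be true, contradicts lie.
  If Eve = Knave, count = 1 ≠ 2 → lie confirmed ✓

Eve is a Knave.

Knave


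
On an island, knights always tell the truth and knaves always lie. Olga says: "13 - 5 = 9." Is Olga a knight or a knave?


Statement: "13 - 5 = 9."
Actual: 13 - 5 = 8
Claimed: 9
Statement is FALSE → Olga lies → Knave

Knave


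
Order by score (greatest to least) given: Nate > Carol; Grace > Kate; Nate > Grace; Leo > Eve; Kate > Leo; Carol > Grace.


Constraints: Nate > Carol; Grace > Kate; Nate > Grace; Leo > Eve; Kate > Leo; Carol > Grace
Method: at each step, the next-highest is the one remaining person who never appears on the smaller side of a constraint between remaining people.
  Step 1: remaining {Eve, Carol, Kate, Grace, Nate, Leo}; on the smaller side: {Eve, Carol, Kate, Grace, Leo} → Nate is next (Nate > Carol; Nate > Grace).
  Step 2: remaining {Eve, Carol, Kate, Grace, Leo}; on the smaller side: {Eve, Kate, Grace, Leo} → Carol is next (Carol > Grace).
  Step 3: remaining {Eve, Kate, Grace, Leo}; on the smaller side: {Eve, Kate, Leo} → Grace is next (Grace > Kate).
  Step 4: remaining {Eve, Kate, Leo}; on the smaller side: {Eve, Leo} → Kate is next (Kate > Leo).
  Step 5: remaining {Eve, Leo}; on the smaller side: {Eve} → Leo is next (Leo > Eve).
  Step 6: only Eve remains → lowest.
Final ranking (highest to lowest):

Nate > Carol > Grace > Kate > Leo > Eve


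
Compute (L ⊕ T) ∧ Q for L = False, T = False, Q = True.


L = False, T = False, Q = True
Step 1: L ⊕ T = False XOR False = False
Step 2: False ∧ Q = False AND True = False
XOR true when exactly one of L,T is true; then AND with Q.

False


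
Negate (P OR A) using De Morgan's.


De Morgan's law: ¬(P ∨ Q) ≡ ¬P ∧ ¬Q
¬(P ∨ A) = ¬P ∧ ¬A

¬P ∧ ¬A


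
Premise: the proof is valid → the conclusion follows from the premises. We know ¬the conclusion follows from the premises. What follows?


Modus tollens: P → Q, ¬Q ⊢ ¬P
P: the proof is valid
Q: the conclusion follows from the premises
We have P → Q and Q is false.
By modus tollens, P must be false.

It is not the case that the proof is valid


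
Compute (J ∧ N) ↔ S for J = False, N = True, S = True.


J = False, N = True, S = True
Step 1: J ∧ N = False AND True = False
Step 2: (False) ↔ S: true when both sides have same truth value.
Result: False ↔ True = False

False


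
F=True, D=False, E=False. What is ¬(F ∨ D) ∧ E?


F = True, D = False, E = False
Expression: ¬(F ∨ D) ∧ E
Step 1: F ∨ D = True OR False = True
Step 2: ¬(F ∨ D) = NOT True = False
Step 3: (False) ∧ E = False AND False = False

False


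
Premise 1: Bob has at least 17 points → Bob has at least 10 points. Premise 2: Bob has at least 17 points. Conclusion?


Modus ponens: P → Q, P ⊢ Q
P: Bob has at least 17 points
Q: Bob has at least 10 points
We have P → Q and P is true.
By modus ponens, Q must be true.

Bob has at least 10 points


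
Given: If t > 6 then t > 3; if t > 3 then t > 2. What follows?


Hypothetical syllogism: P → Q, Q → R ⊢ P → R
Premise 1: t > 6 → t > 3
Premise 2: t > 3 → t > 2
Chain the implications: the middle term (t > 3) links the two.
Conclusion: If t > 6, then t > 2.

If t > 6, then t > 2.


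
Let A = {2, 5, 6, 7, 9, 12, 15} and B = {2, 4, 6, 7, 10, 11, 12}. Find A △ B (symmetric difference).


A = {2, 5, 6, 7, 9, 12, 15}
B = {2, 4, 6, 7, 10, 11, 12}
Operation: symmetric difference
In A only: [5, 9, 15], in B only: [4, 10, 11]

{4, 5, 9, 10, 11, 15}


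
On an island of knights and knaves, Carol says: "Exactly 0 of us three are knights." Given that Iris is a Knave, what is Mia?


Carol claims exactly 0 knights among Carol, Iris, Mia.
Given: Iris is a Knave.

Case 1: Carol is a Knight (tells truth)
  Then exactly 0 of the three are knights.
  Counting Carol, Iris: 1 knight(s) so far. Need -1 more → impossible.
Case 2: Carol is a Knave (lies)
  Then the count is NOT 0.
  If Mia = Knave, count = 0 = 0 → claim would be true, contradicts lie.
  If Mia = Knight, count = 1 ≠ 0 → lie confirmed ✓

Mia is a Knight.

Knight


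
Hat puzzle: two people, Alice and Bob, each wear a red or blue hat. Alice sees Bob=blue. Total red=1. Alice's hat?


Total red = 1, Bob = blue
Red accounted for: 0
Remaining for Alice: 1
Alice's hat is red.

red


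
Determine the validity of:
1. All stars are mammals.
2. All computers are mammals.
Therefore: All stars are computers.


Premise 1: All stars are mammals.
Premise 2: All computers are mammals.
Conclusion: All stars are computers.
Fallacy: undistributed middle. mammals is predicate in both.
Counterexample: stars and computers could be disjoint subsets of mammals.

Invalid
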